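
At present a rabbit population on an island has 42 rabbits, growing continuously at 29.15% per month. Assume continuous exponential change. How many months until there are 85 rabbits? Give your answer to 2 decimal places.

t ≈ 2.42 months

85 = 42 · e^(0.2915·t)
t = ln(85/42) / 0.2915 = ln(2.02381) / 0.2915 = 0.70498 / 0.2915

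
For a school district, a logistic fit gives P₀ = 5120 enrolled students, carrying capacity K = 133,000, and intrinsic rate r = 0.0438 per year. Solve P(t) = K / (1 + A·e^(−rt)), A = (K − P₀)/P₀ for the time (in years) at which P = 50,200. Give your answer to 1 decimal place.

t ≈ 62.0 years

A = (133000 − 5120)/5120 = 24.97656
50200 = 133000/(1 + 24.97656·e^(−0.0438t)) → 1 + 24.97656·e^(−0.0438t) = 2.6494
e^(−0.0438t) = 0.066038 → t = ln(15.1428)/0.0438 = 2.71752/0.0438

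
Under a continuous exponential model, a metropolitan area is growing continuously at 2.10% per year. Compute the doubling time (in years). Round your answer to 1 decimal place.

doubling time ≈ 33.0 years

doubling time = ln(2) / |r| = 0.69315 / 0.021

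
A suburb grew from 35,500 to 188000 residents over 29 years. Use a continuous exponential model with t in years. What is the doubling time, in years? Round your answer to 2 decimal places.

doubling time ≈ 12.06 years

r = ln(188000/35500) / 29 = ln(5.29577) / 29 ≈ 0.05748 per year
doubling time = ln 2 / |r| = 0.69315 / 0.05748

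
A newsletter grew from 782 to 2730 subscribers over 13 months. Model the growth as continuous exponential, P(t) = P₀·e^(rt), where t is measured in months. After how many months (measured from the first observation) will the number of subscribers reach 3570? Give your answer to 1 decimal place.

t ≈ 15.8 months

r = ln(2730/782) / 13 ≈ 0.096169 per month
t = ln(3570/782) / r = 1.51847 / 0.096169 ≈ 15.789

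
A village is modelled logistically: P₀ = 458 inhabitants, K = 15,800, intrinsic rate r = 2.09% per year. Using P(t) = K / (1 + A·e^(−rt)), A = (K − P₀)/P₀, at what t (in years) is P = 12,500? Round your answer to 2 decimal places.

A = (15800 − 458)/458 = 33.49782
12500 = 15800/(1 + 33.49782·e^(−0.0209t)) → 1 + 33.49782·e^(−0.0209t) = 1.264
e^(−0.0209t) = 0.007881 → t = ln(126.88567)/0.0209 = 4.84329/0.0209

t ≈ 231.74 years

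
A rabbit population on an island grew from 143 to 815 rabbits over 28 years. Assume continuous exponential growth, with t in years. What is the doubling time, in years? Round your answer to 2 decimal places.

doubling time ≈ 11.15 years

r = ln(815/143) / 28 = ln(5.6993) / 28 ≈ 0.062155 per year
doubling time = ln 2 / |r| = 0.69315 / 0.062155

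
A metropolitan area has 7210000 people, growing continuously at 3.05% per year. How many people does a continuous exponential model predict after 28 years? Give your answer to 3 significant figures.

≈ 16,900,000 people

P(28) = 7210000 · e^(0.0305·28) = 7210000 · e^(0.854)
= 7210000 · 2.34902 ≈ 16936464.35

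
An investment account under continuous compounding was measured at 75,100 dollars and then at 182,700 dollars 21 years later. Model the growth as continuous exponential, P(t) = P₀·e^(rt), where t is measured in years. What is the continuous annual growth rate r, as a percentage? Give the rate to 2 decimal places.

182700 = 75100 · e^(r·21)
e^(21r) = 182700/75100 = 2.43276
r = ln(2.43276) / 21 = 0.88902 / 21

r ≈ 4.23% per year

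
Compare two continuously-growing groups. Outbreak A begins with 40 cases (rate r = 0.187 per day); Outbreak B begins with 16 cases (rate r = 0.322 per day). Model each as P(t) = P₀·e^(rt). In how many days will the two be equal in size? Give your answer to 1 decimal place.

t ≈ 6.8 days

40·e^(0.187t) = 16·e^(0.322t)
40/16 = e^((0.322 − 0.187)t) → ln(2.5) = 0.135·t
t = 0.91629 / 0.135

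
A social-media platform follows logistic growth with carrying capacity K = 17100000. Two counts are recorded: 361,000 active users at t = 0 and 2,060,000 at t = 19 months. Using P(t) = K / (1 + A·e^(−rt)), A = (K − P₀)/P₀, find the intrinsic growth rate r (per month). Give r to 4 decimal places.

A = (17100000 − 361000)/361000 = 46.36842
2060000 = 17100000/(1 + 46.36842·e^(−r·19)) → e^(−19r) = (8.30097 − 1)/46.36842 = 0.157456
r = −ln(0.157456)/19 = 1.84861/19

r ≈ 0.0973 per month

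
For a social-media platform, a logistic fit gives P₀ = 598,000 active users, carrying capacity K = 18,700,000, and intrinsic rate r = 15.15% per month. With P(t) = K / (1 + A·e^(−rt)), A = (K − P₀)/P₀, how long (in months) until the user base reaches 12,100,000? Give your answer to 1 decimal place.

t ≈ 26.5 months

A = (18700000 − 598000)/598000 = 30.2709
12100000 = 18700000/(1 + 30.2709·e^(−0.1515t)) → 1 + 30.2709·e^(−0.1515t) = 1.54545
e^(−0.1515t) = 0.018019 → t = ln(55.49666)/0.1515 = 4.01632/0.1515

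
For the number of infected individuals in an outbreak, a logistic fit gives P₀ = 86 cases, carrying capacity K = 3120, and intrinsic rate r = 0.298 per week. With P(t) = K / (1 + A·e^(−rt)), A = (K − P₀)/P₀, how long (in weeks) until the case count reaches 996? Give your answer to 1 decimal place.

t ≈ 9.4 weeks

A = (3120 − 86)/86 = 35.27907
996 = 3120/(1 + 35.27907·e^(−0.298t)) → 1 + 35.27907·e^(−0.298t) = 3.13253
e^(−0.298t) = 0.060447 → t = ln(16.54329)/0.298 = 2.80598/0.298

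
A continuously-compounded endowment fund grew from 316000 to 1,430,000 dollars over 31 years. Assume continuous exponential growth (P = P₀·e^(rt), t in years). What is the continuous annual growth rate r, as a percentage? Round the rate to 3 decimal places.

r ≈ 4.870% per year

1430000 = 316000 · e^(r·31)
e^(31r) = 1430000/316000 = 4.52532
r = ln(4.52532) / 31 = 1.50969 / 31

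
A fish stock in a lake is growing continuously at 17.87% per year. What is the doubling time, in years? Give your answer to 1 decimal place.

doubling time = ln(2) / |r| = 0.69315 / 0.1787

doubling time ≈ 3.9 years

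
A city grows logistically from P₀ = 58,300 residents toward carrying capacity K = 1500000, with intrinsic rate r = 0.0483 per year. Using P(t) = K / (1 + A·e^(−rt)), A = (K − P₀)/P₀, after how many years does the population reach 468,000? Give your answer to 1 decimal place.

A = (1500000 − 58300)/58300 = 24.72899
468000 = 1500000/(1 + 24.72899·e^(−0.0483t)) → 1 + 24.72899·e^(−0.0483t) = 3.20513
e^(−0.0483t) = 0.089172 → t = ln(11.21431)/0.0483 = 2.41719/0.0483

t ≈ 50.0 years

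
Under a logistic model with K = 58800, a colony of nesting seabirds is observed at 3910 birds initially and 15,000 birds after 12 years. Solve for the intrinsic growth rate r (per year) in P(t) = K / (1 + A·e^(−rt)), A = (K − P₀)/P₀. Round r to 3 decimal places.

A = (58800 − 3910)/3910 = 14.03836
15000 = 58800/(1 + 14.03836·e^(−r·12)) → e^(−12r) = (3.92 − 1)/14.03836 = 0.208001
r = −ln(0.208001)/12 = 1.57021/12

r ≈ 0.131 per year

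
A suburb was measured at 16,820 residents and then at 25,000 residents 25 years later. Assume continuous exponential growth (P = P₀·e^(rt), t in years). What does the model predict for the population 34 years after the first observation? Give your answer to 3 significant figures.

r = ln(25000/16820) / 25 ≈ 0.015852 per year
P(34) = 16820 · e^(0.015852·34) = 16820 · 1.71425 ≈ 28833.75

≈ 28,800 residents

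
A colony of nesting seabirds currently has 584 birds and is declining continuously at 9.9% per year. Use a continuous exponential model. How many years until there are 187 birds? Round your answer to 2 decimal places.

t ≈ 11.50 years

187 = 584 · e^(-0.099·t)
t = ln(187/584) / -0.099 = ln(0.32021) / -0.099 = -1.13879 / -0.099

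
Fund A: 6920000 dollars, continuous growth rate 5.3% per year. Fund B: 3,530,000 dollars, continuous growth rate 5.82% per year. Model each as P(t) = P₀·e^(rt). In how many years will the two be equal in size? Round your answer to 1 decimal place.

6920000·e^(0.053t) = 3530000·e^(0.0582t)
6920000/3530000 = e^((0.0582 − 0.053)t) → ln(1.96034) = 0.0052·t
t = 0.67312 / 0.0052

t ≈ 129.4 years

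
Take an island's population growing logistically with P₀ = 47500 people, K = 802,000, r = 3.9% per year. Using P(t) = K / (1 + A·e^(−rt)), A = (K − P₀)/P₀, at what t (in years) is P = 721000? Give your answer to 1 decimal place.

t ≈ 127.0 years

A = (802000 − 47500)/47500 = 15.88421
721000 = 802000/(1 + 15.88421·e^(−0.039t)) → 1 + 15.88421·e^(−0.039t) = 1.11234
e^(−0.039t) = 0.007073 → t = ln(141.38908)/0.039 = 4.95152/0.039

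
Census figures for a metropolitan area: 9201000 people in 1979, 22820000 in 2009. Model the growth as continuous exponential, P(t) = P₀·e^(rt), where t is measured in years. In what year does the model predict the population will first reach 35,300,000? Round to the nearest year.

r = ln(22820000/9201000) / 30 = 0.90833/30 ≈ 0.030278 per year
t = ln(35300000/9201000) / r = 1.34457/0.030278 ≈ 44.41 years after 1979

year 2023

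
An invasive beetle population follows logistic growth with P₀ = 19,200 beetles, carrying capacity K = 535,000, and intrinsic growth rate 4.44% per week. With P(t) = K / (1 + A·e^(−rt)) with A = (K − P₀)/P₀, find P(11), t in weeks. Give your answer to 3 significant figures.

A = (535000 − 19200)/19200 = 26.86458
P(11) = 535000 / (1 + 26.86458·e^(−0.0444·11)) = 535000 / (1 + 26.86458·0.613607)
= 535000 / 17.48431 ≈ 30598.87

≈ 30,600 beetles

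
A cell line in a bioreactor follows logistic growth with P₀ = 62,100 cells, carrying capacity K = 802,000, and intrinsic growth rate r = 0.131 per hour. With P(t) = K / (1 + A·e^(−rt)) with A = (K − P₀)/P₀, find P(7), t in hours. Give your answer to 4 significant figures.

A = (802000 − 62100)/62100 = 11.91465
P(7) = 802000 / (1 + 11.91465·e^(−0.131·7)) = 802000 / (1 + 11.91465·0.399716)
= 802000 / 5.76248 ≈ 139176.13

≈ 139,200 cells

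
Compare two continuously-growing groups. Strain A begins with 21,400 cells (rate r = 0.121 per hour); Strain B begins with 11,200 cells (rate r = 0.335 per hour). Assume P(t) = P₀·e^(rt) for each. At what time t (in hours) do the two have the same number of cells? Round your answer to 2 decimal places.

21400·e^(0.121t) = 11200·e^(0.335t)
21400/11200 = e^((0.335 − 0.121)t) → ln(1.91071) = 0.214·t
t = 0.64748 / 0.214

t ≈ 3.03 hours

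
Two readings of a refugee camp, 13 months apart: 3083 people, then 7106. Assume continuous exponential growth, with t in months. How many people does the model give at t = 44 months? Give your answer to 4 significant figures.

r = ln(7106/3083) / 13 ≈ 0.064234 per month
P(44) = 3083 · e^(0.064234·44) = 3083 · 16.88249 ≈ 52048.71

≈ 52,050 people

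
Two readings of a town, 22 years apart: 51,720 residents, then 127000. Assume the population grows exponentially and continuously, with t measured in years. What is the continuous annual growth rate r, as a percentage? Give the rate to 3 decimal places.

r ≈ 4.083% per year

127000 = 51720 · e^(r·22)
e^(22r) = 127000/51720 = 2.45553
r = ln(2.45553) / 22 = 0.89834 / 22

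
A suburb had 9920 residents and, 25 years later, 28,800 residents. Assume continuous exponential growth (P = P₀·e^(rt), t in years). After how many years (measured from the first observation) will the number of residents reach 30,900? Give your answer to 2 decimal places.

t ≈ 26.65 years

r = ln(28800/9920) / 25 ≈ 0.042633 per year
t = ln(30900/9920) / r = 1.1362 / 0.042633 ≈ 26.651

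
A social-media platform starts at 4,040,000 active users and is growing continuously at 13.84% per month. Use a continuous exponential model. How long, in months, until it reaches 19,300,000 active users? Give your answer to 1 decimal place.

19300000 = 4040000 · e^(0.1384·t)
t = ln(19300000/4040000) / 0.1384 = ln(4.77723) / 0.1384 = 1.56386 / 0.1384

t ≈ 11.3 months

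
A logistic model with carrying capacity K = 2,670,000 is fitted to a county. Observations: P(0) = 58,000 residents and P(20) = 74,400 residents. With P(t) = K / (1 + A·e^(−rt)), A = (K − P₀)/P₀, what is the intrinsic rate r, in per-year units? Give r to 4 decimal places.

r ≈ 0.0128 per year

A = (2670000 − 58000)/58000 = 45.03448
74400 = 2670000/(1 + 45.03448·e^(−r·20)) → e^(−20r) = (35.8871 − 1)/45.03448 = 0.774675
r = −ln(0.774675)/20 = 0.25531/20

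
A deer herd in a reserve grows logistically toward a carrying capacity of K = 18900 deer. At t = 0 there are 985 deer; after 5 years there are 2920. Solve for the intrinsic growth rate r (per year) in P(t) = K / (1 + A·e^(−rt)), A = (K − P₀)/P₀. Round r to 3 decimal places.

A = (18900 − 985)/985 = 18.18782
2920 = 18900/(1 + 18.18782·e^(−r·5)) → e^(−5r) = (6.4726 − 1)/18.18782 = 0.300894
r = −ln(0.300894)/5 = 1.201/5

r ≈ 0.240 per year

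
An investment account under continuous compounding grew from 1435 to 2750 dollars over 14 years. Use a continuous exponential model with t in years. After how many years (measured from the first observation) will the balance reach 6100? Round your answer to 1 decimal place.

r = ln(2750/1435) / 14 ≈ 0.04646 per year
t = ln(6100/1435) / r = 1.44712 / 0.04646 ≈ 31.148

t ≈ 31.1 years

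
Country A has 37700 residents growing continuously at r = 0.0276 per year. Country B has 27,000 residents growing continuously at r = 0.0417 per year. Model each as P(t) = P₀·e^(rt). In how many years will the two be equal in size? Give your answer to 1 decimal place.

t ≈ 23.7 years

37700·e^(0.0276t) = 27000·e^(0.0417t)
37700/27000 = e^((0.0417 − 0.0276)t) → ln(1.3963) = 0.0141·t
t = 0.33382 / 0.0141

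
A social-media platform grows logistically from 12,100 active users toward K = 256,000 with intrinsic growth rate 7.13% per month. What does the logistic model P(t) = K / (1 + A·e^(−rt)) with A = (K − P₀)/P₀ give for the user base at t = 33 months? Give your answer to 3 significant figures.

A = (256000 − 12100)/12100 = 20.15702
P(33) = 256000 / (1 + 20.15702·e^(−0.0713·33)) = 256000 / (1 + 20.15702·0.095093)
= 256000 / 2.91679 ≈ 87767.66

≈ 87,800 active users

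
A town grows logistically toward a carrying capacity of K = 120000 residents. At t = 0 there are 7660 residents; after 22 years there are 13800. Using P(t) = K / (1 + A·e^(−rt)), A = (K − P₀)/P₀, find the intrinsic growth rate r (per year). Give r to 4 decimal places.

A = (120000 − 7660)/7660 = 14.6658
13800 = 120000/(1 + 14.6658·e^(−r·22)) → e^(−22r) = (8.69565 − 1)/14.6658 = 0.524735
r = −ln(0.524735)/22 = 0.64486/22

r ≈ 0.0293 per year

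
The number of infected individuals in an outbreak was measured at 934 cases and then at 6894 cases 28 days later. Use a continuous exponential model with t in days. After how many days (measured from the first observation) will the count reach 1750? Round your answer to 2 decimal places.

t ≈ 8.80 days

r = ln(6894/934) / 28 ≈ 0.07139 per day
t = ln(1750/934) / r = 0.62789 / 0.07139 ≈ 8.795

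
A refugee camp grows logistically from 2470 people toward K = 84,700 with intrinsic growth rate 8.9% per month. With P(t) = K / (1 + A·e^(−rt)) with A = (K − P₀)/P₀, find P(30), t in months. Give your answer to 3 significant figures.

≈ 25,600 people

A = (84700 − 2470)/2470 = 33.2915
P(30) = 84700 / (1 + 33.2915·e^(−0.089·30)) = 84700 / (1 + 33.2915·0.069252)
= 84700 / 3.30551 ≈ 25623.88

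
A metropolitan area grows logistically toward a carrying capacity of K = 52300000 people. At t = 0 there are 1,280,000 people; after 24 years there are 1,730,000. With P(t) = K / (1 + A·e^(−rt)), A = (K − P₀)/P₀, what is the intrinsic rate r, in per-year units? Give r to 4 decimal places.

A = (52300000 − 1280000)/1280000 = 39.85938
1730000 = 52300000/(1 + 39.85938·e^(−r·24)) → e^(−24r) = (30.23121 − 1)/39.85938 = 0.733359
r = −ln(0.733359)/24 = 0.31012/24

r ≈ 0.0129 per year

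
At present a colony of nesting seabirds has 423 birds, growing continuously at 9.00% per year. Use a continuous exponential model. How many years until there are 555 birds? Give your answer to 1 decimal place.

555 = 423 · e^(0.09·t)
t = ln(555/423) / 0.09 = ln(1.31206) / 0.09 = 0.2716 / 0.09

t ≈ 3.0 years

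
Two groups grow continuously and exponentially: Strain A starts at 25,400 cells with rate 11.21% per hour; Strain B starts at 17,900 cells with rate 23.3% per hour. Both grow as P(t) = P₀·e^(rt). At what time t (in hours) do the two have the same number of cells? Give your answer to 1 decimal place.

t ≈ 2.9 hours

25400·e^(0.1121t) = 17900·e^(0.233t)
25400/17900 = e^((0.233 − 0.1121)t) → ln(1.41899) = 0.1209·t
t = 0.34995 / 0.1209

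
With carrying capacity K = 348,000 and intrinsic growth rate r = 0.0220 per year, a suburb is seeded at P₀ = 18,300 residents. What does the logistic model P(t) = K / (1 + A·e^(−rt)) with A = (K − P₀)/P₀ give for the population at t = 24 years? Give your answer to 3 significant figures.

A = (348000 − 18300)/18300 = 18.01639
P(24) = 348000 / (1 + 18.01639·e^(−0.022·24)) = 348000 / (1 + 18.01639·0.589783)
= 348000 / 11.62577 ≈ 29933.5

≈ 29,900 residents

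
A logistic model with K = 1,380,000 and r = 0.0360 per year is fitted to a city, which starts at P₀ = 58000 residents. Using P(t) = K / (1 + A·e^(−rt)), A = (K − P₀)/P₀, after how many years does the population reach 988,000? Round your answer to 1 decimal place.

t ≈ 112.5 years

A = (1380000 − 58000)/58000 = 22.7931
988000 = 1380000/(1 + 22.7931·e^(−0.036t)) → 1 + 22.7931·e^(−0.036t) = 1.39676
e^(−0.036t) = 0.017407 → t = ln(57.44792)/0.036 = 4.05088/0.036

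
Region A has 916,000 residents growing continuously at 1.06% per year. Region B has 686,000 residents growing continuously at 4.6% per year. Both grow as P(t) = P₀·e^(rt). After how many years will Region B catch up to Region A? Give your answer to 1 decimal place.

916000·e^(0.0106t) = 686000·e^(0.046t)
916000/686000 = e^((0.046 − 0.0106)t) → ln(1.33528) = 0.0354·t
t = 0.28914 / 0.0354

t ≈ 8.2 years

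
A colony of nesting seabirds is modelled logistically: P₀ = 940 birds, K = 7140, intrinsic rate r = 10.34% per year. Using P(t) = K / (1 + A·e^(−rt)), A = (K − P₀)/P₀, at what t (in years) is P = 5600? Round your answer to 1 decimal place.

A = (7140 − 940)/940 = 6.59574
5600 = 7140/(1 + 6.59574·e^(−0.1034t)) → 1 + 6.59574·e^(−0.1034t) = 1.275
e^(−0.1034t) = 0.041694 → t = ln(23.98453)/0.1034 = 3.17741/0.1034

t ≈ 30.7 years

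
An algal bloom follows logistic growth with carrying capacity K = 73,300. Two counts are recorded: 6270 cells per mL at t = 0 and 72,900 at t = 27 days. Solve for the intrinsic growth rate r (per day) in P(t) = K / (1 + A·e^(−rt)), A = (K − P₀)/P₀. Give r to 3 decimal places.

A = (73300 − 6270)/6270 = 10.69059
72900 = 73300/(1 + 10.69059·e^(−r·27)) → e^(−27r) = (1.00549 − 1)/10.69059 = 0.000513
r = −ln(0.000513)/27 = 7.57474/27

r ≈ 0.281 per day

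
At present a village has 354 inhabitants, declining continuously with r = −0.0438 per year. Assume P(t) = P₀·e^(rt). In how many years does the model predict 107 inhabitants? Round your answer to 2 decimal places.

107 = 354 · e^(-0.0438·t)
t = ln(107/354) / -0.0438 = ln(0.30226) / -0.0438 = -1.19647 / -0.0438

t ≈ 27.32 years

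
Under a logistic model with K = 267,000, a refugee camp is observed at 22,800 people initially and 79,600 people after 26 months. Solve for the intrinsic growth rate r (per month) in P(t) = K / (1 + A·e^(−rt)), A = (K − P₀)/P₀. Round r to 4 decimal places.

r ≈ 0.0583 per month

A = (267000 − 22800)/22800 = 10.71053
79600 = 267000/(1 + 10.71053·e^(−r·26)) → e^(−26r) = (3.35427 − 1)/10.71053 = 0.219809
r = −ln(0.219809)/26 = 1.515/26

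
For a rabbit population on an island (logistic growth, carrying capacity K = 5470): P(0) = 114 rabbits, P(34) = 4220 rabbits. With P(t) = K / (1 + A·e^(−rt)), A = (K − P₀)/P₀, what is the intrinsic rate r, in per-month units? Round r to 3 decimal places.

r ≈ 0.149 per month

A = (5470 − 114)/114 = 46.98246
4220 = 5470/(1 + 46.98246·e^(−r·34)) → e^(−34r) = (1.29621 − 1)/46.98246 = 0.006305
r = −ln(0.006305)/34 = 5.06647/34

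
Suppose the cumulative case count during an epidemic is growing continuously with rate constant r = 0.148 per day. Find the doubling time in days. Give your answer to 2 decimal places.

doubling time ≈ 4.68 days

doubling time = ln(2) / |r| = 0.69315 / 0.148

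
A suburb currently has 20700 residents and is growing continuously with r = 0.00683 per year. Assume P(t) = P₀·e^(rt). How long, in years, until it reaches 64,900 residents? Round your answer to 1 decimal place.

64900 = 20700 · e^(0.00683·t)
t = ln(64900/20700) / 0.00683 = ln(3.13527) / 0.00683 = 1.14271 / 0.00683

t ≈ 167.3 years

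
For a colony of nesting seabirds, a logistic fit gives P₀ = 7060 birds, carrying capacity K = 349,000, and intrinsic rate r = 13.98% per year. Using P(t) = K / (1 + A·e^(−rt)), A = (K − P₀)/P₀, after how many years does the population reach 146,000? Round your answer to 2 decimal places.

A = (349000 − 7060)/7060 = 48.43343
146000 = 349000/(1 + 48.43343·e^(−0.1398t)) → 1 + 48.43343·e^(−0.1398t) = 2.39041
e^(−0.1398t) = 0.028708 → t = ln(34.83389)/0.1398 = 3.55059/0.1398

t ≈ 25.40 years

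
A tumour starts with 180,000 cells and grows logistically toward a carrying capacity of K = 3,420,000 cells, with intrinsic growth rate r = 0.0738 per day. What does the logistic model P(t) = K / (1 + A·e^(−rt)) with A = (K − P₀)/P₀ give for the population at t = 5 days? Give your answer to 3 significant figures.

≈ 254,000 cells

A = (3420000 − 180000)/180000 = 18
P(5) = 3420000 / (1 + 18·e^(−0.0738·5)) = 3420000 / (1 + 18·0.691425)
= 3420000 / 13.44566 ≈ 254357.22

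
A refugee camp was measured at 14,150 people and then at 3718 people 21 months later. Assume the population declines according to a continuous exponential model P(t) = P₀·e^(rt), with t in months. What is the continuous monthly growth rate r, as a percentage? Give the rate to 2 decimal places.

3718 = 14150 · e^(r·21)
e^(21r) = 3718/14150 = 0.26276
r = ln(0.26276) / 21 = -1.33653 / 21

r ≈ -6.36% per month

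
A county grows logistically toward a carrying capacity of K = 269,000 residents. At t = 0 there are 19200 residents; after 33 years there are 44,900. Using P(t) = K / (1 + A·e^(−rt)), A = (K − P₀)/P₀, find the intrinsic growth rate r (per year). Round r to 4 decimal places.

r ≈ 0.0290 per year

A = (269000 − 19200)/19200 = 13.01042
44900 = 269000/(1 + 13.01042·e^(−r·33)) → e^(−33r) = (5.99109 − 1)/13.01042 = 0.383623
r = −ln(0.383623)/33 = 0.9581/33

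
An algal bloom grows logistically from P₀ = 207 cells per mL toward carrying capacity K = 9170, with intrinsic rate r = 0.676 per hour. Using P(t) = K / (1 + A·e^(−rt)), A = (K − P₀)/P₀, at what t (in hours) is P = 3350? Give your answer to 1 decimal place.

t ≈ 4.8 hours

A = (9170 − 207)/207 = 43.29952
3350 = 9170/(1 + 43.29952·e^(−0.676t)) → 1 + 43.29952·e^(−0.676t) = 2.73731
e^(−0.676t) = 0.040123 → t = ln(24.92326)/0.676 = 3.2158/0.676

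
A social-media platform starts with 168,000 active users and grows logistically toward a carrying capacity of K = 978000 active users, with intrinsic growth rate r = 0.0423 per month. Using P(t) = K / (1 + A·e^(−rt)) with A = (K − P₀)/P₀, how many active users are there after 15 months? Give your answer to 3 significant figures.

A = (978000 − 168000)/168000 = 4.82143
P(15) = 978000 / (1 + 4.82143·e^(−0.0423·15)) = 978000 / (1 + 4.82143·0.530201)
= 978000 / 3.55632 ≈ 275003.07

≈ 275,000 active users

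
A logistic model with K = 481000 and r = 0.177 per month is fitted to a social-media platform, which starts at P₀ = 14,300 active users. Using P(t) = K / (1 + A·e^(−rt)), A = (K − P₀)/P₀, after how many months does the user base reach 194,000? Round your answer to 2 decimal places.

A = (481000 − 14300)/14300 = 32.63636
194000 = 481000/(1 + 32.63636·e^(−0.177t)) → 1 + 32.63636·e^(−0.177t) = 2.47938
e^(−0.177t) = 0.045329 → t = ln(22.06082)/0.177 = 3.0938/0.177

t ≈ 17.48 months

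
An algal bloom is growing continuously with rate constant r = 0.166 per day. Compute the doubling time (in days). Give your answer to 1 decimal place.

doubling time ≈ 4.2 days

doubling time = ln(2) / |r| = 0.69315 / 0.166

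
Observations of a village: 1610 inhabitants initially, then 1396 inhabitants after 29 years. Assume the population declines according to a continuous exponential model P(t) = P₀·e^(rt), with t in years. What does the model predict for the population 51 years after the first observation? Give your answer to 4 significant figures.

≈ 1,253 inhabitants

r = ln(1396/1610) / 29 ≈ -0.004918 per year
P(51) = 1610 · e^(-0.004918·51) = 1610 · 0.77816 ≈ 1252.84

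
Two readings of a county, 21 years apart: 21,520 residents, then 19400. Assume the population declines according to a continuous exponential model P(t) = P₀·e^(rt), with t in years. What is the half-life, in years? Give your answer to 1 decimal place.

half-life ≈ 140.4 years

r = ln(19400/21520) / 21 = ln(0.90149) / 21 ≈ -0.004939 per year
half-life = ln 2 / |r| = 0.69315 / 0.004939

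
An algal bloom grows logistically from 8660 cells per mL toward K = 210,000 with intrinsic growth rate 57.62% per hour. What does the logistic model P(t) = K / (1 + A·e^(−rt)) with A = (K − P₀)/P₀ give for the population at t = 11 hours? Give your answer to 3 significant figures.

≈ 202,000 cells per mL

A = (210000 − 8660)/8660 = 23.24942
P(11) = 210000 / (1 + 23.24942·e^(−0.5762·11)) = 210000 / (1 + 23.24942·0.001767)
= 210000 / 1.04109 ≈ 201711.1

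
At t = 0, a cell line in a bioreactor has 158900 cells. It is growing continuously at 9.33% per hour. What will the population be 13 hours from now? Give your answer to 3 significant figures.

≈ 534,000 cells

P(13) = 158900 · e^(0.0933·13) = 158900 · e^(1.2129)
= 158900 · 3.36322 ≈ 534416.27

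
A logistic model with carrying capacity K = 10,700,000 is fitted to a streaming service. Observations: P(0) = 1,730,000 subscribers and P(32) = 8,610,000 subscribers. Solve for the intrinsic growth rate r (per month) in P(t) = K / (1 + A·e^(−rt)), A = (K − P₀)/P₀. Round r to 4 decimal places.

A = (10700000 − 1730000)/1730000 = 5.18497
8610000 = 10700000/(1 + 5.18497·e^(−r·32)) → e^(−32r) = (1.24274 − 1)/5.18497 = 0.046816
r = −ln(0.046816)/32 = 3.06152/32

r ≈ 0.0957 per month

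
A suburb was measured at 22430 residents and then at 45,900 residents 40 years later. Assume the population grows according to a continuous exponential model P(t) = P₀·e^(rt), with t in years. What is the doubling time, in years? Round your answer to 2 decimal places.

r = ln(45900/22430) / 40 = ln(2.04637) / 40 ≈ 0.017902 per year
doubling time = ln 2 / |r| = 0.69315 / 0.017902

doubling time ≈ 38.72 years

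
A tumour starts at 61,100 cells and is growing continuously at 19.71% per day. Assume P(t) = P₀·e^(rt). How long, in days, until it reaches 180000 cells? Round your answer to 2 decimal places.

180000 = 61100 · e^(0.1971·t)
t = ln(180000/61100) / 0.1971 = ln(2.94599) / 0.1971 = 1.08044 / 0.1971

t ≈ 5.48 days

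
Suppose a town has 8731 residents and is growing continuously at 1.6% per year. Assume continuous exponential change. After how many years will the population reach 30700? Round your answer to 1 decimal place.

t ≈ 78.6 years

30700 = 8731 · e^(0.016·t)
t = ln(30700/8731) / 0.016 = ln(3.51621) / 0.016 = 1.25738 / 0.016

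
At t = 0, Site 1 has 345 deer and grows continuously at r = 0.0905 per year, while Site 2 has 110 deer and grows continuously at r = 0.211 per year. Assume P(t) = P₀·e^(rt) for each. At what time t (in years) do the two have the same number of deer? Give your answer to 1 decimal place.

t ≈ 9.5 years

345·e^(0.0905t) = 110·e^(0.211t)
345/110 = e^((0.211 − 0.0905)t) → ln(3.13636) = 0.1205·t
t = 1.14306 / 0.1205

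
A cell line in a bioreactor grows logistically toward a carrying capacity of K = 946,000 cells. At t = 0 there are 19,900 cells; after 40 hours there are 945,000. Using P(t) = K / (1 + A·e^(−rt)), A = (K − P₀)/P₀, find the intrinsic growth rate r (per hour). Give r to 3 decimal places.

A = (946000 − 19900)/19900 = 46.53769
945000 = 946000/(1 + 46.53769·e^(−r·40)) → e^(−40r) = (1.00106 − 1)/46.53769 = 0.000023
r = −ln(0.000023)/40 = 10.69145/40

r ≈ 0.267 per hour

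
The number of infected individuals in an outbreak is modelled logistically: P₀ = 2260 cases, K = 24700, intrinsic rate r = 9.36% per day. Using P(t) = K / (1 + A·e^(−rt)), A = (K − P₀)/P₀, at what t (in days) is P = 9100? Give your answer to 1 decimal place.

t ≈ 18.8 days

A = (24700 − 2260)/2260 = 9.9292
9100 = 24700/(1 + 9.9292·e^(−0.0936t)) → 1 + 9.9292·e^(−0.0936t) = 2.71429
e^(−0.0936t) = 0.172651 → t = ln(5.79204)/0.0936 = 1.75648/0.0936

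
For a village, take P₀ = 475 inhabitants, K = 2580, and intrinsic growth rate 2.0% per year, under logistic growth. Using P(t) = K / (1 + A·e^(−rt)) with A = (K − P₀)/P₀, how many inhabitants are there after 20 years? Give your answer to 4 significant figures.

A = (2580 − 475)/475 = 4.43158
P(20) = 2580 / (1 + 4.43158·e^(−0.02·20)) = 2580 / (1 + 4.43158·0.67032)
= 2580 / 3.97058 ≈ 649.78

≈ 649.8 inhabitants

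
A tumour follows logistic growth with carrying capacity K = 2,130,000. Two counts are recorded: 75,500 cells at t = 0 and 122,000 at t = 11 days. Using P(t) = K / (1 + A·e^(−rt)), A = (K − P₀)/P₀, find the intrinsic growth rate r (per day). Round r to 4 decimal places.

r ≈ 0.0457 per day

A = (2130000 − 75500)/75500 = 27.21192
122000 = 2130000/(1 + 27.21192·e^(−r·11)) → e^(−11r) = (17.45902 − 1)/27.21192 = 0.604846
r = −ln(0.604846)/11 = 0.50278/11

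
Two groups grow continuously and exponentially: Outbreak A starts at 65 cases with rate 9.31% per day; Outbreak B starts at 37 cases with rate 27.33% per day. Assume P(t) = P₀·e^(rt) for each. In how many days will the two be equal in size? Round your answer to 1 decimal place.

t ≈ 3.1 days

65·e^(0.0931t) = 37·e^(0.2733t)
65/37 = e^((0.2733 − 0.0931)t) → ln(1.75676) = 0.1802·t
t = 0.56347 / 0.1802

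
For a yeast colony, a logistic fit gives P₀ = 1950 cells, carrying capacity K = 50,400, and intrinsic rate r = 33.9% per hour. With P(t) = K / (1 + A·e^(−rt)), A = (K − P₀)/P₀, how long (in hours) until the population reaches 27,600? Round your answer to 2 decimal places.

t ≈ 10.04 hours

A = (50400 − 1950)/1950 = 24.84615
27600 = 50400/(1 + 24.84615·e^(−0.339t)) → 1 + 24.84615·e^(−0.339t) = 1.82609
e^(−0.339t) = 0.033248 → t = ln(30.07692)/0.339 = 3.40376/0.339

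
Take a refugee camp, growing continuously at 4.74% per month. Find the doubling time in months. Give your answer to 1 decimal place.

doubling time ≈ 14.6 months

doubling time = ln(2) / |r| = 0.69315 / 0.0474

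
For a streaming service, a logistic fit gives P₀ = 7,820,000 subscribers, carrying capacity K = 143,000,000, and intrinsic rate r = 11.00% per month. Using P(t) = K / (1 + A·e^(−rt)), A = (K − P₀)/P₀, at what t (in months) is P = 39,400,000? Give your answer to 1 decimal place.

t ≈ 17.1 months

A = (143000000 − 7820000)/7820000 = 17.28645
39400000 = 143000000/(1 + 17.28645·e^(−0.11t)) → 1 + 17.28645·e^(−0.11t) = 3.62944
e^(−0.11t) = 0.15211 → t = ln(6.57419)/0.11 = 1.88315/0.11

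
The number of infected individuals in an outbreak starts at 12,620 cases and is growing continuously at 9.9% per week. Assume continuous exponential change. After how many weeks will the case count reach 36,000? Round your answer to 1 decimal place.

36000 = 12620 · e^(0.099·t)
t = ln(36000/12620) / 0.099 = ln(2.85261) / 0.099 = 1.04824 / 0.099

t ≈ 10.6 weeks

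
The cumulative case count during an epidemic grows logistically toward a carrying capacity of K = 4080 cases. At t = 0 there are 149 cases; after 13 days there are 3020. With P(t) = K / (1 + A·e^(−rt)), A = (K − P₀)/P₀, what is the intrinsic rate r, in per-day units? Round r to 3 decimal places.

r ≈ 0.332 per day

A = (4080 − 149)/149 = 26.38255
3020 = 4080/(1 + 26.38255·e^(−r·13)) → e^(−13r) = (1.35099 − 1)/26.38255 = 0.013304
r = −ln(0.013304)/13 = 4.31969/13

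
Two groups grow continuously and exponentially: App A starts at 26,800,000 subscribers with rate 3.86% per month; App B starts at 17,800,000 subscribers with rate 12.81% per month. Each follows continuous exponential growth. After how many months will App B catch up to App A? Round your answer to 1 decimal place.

26800000·e^(0.0386t) = 17800000·e^(0.1281t)
26800000/17800000 = e^((0.1281 − 0.0386)t) → ln(1.50562) = 0.0895·t
t = 0.4092 / 0.0895

t ≈ 4.6 months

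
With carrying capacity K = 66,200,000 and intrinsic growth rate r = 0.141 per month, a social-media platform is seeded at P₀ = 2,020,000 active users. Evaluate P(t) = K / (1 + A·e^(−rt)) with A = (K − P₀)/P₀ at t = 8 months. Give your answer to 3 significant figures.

A = (66200000 − 2020000)/2020000 = 31.77228
P(8) = 66200000 / (1 + 31.77228·e^(−0.141·8)) = 66200000 / (1 + 31.77228·0.32368)
= 66200000 / 11.28405 ≈ 5866688.08

≈ 5,870,000 active users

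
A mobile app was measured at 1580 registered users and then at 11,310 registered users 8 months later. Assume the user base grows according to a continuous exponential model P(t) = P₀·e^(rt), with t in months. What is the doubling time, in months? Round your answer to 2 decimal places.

r = ln(11310/1580) / 8 = ln(7.15823) / 8 ≈ 0.246033 per month
doubling time = ln 2 / |r| = 0.69315 / 0.246033

doubling time ≈ 2.82 months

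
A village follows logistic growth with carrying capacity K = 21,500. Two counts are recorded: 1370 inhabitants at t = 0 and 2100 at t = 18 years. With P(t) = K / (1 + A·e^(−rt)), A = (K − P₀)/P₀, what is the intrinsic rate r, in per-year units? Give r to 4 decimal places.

r ≈ 0.0258 per year

A = (21500 − 1370)/1370 = 14.69343
2100 = 21500/(1 + 14.69343·e^(−r·18)) → e^(−18r) = (10.2381 − 1)/14.69343 = 0.628723
r = −ln(0.628723)/18 = 0.46406/18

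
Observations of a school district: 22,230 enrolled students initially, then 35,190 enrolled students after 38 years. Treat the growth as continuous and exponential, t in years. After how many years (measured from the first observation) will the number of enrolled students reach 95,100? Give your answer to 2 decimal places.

t ≈ 120.25 years

r = ln(35190/22230) / 38 ≈ 0.012087 per year
t = ln(95100/22230) / r = 1.45349 / 0.012087 ≈ 120.249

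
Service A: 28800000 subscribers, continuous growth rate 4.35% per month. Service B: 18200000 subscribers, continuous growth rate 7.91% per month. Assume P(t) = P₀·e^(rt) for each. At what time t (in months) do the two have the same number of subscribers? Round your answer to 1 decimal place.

t ≈ 12.9 months

28800000·e^(0.0435t) = 18200000·e^(0.0791t)
28800000/18200000 = e^((0.0791 − 0.0435)t) → ln(1.58242) = 0.0356·t
t = 0.45895 / 0.0356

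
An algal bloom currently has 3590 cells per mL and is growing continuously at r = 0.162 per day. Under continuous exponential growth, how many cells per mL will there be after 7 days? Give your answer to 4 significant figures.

≈ 11,160 cells per mL

P(7) = 3590 · e^(0.162·7) = 3590 · e^(1.134)
= 3590 · 3.10806 ≈ 11157.95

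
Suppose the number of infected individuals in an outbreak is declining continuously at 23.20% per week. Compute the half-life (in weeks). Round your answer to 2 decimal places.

half-life ≈ 2.99 weeks

half-life = ln(2) / |r| = 0.69315 / 0.232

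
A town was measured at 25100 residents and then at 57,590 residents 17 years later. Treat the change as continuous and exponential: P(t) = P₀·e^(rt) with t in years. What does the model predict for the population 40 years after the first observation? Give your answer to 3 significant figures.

r = ln(57590/25100) / 17 ≈ 0.048852 per year
P(40) = 25100 · e^(0.048852·40) = 25100 · 7.05737 ≈ 177140.11

≈ 177,000 residents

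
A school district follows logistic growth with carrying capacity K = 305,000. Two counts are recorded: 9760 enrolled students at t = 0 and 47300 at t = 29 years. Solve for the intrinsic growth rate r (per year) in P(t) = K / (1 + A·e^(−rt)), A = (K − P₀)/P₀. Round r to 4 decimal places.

r ≈ 0.0591 per year

A = (305000 − 9760)/9760 = 30.25
47300 = 305000/(1 + 30.25·e^(−r·29)) → e^(−29r) = (6.4482 − 1)/30.25 = 0.180106
r = −ln(0.180106)/29 = 1.71421/29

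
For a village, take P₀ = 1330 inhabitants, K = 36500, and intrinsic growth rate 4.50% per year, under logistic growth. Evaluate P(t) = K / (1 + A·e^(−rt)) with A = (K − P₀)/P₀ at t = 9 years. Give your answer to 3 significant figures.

A = (36500 − 1330)/1330 = 26.44361
P(9) = 36500 / (1 + 26.44361·e^(−0.045·9)) = 36500 / (1 + 26.44361·0.666977)
= 36500 / 18.63727 ≈ 1958.44

≈ 1,960 inhabitants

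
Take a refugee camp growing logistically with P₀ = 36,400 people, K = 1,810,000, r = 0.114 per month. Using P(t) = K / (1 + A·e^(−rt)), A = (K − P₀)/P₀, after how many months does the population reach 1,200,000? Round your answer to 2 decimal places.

t ≈ 40.02 months

A = (1810000 − 36400)/36400 = 48.72527
1200000 = 1810000/(1 + 48.72527·e^(−0.114t)) → 1 + 48.72527·e^(−0.114t) = 1.50833
e^(−0.114t) = 0.010433 → t = ln(95.853)/0.114 = 4.56282/0.114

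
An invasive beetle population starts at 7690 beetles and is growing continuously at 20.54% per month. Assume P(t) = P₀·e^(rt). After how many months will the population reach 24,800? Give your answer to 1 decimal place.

t ≈ 5.7 months

24800 = 7690 · e^(0.2054·t)
t = ln(24800/7690) / 0.2054 = ln(3.22497) / 0.2054 = 1.17092 / 0.2054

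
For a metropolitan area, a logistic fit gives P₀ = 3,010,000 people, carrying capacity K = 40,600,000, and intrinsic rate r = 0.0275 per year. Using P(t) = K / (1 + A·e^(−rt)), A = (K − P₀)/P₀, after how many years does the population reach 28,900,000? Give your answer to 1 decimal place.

A = (40600000 − 3010000)/3010000 = 12.48837
28900000 = 40600000/(1 + 12.48837·e^(−0.0275t)) → 1 + 12.48837·e^(−0.0275t) = 1.40484
e^(−0.0275t) = 0.032418 → t = ln(30.84735)/0.0275 = 3.42905/0.0275

t ≈ 124.7 years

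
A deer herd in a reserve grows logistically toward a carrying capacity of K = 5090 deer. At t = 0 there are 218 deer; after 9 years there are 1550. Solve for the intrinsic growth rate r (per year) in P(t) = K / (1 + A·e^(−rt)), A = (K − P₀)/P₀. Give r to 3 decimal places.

A = (5090 − 218)/218 = 22.34862
1550 = 5090/(1 + 22.34862·e^(−r·9)) → e^(−9r) = (3.28387 − 1)/22.34862 = 0.102193
r = −ln(0.102193)/9 = 2.28089/9

r ≈ 0.253 per year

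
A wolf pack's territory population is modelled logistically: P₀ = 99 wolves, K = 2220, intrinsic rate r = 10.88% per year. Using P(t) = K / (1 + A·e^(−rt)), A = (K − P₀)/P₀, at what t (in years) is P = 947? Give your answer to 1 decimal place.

t ≈ 25.4 years

A = (2220 − 99)/99 = 21.42424
947 = 2220/(1 + 21.42424·e^(−0.1088t)) → 1 + 21.42424·e^(−0.1088t) = 2.34424
e^(−0.1088t) = 0.062744 → t = ln(15.93775)/0.1088 = 2.76869/0.1088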